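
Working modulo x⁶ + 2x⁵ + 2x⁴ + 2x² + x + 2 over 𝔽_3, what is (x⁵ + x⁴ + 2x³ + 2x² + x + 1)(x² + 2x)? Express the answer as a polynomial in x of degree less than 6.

Multiply in 𝔽_3[x]: (x⁵ + x⁴ + 2x³ + 2x² + x + 1)·(x² + 2x) = x⁷ + x⁵ + 2x³ + 2x.
Reduce using x⁶ ≡ x⁵ + x⁴ + x² + 2x + 1 (mod x⁶ + 2x⁵ + 2x⁴ + 2x² + x + 2).
Reduced: x⁴ + 2x + 1.

x^4 + 2x + 1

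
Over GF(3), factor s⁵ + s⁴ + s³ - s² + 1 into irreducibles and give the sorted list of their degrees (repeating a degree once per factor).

1, 2, 2

Write g(s) = s⁵ + s⁴ + s³ - s² + 1.
Roots in GF(3): g(0) = 1; g(1) = 0 → root; g(2) = 2.
Linear factors from roots: (s - 1).
Complete factorization: g(s) = (s - 1)·(s² + 1)·(s² - s - 1).
Factor degrees with multiplicity: 1 + 2 + 2 = 5.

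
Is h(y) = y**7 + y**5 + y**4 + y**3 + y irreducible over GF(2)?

Check for roots in GF(2): h(0) = 0 → root; h(1) = 1.
h(0) = 0, so (y) divides h(y); h is reducible.

No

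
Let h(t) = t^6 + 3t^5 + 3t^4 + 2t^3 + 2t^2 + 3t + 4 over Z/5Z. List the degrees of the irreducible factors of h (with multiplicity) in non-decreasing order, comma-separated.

Roots in Z/5Z: h(0) = 4; h(1) = 3; h(2) = 2; h(3) = 1; h(4) = 2.
Complete factorization: h(t) = (t^2 + 2t + 4)·(t^2 + 3t + 4)^2.
Factor degrees with multiplicity: 2 + 2 + 2 = 6.

2, 2, 2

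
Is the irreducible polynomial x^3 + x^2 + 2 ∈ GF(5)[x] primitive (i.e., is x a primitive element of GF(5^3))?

Write f(x) = x^3 + x^2 + 2.
|GF(5^3)^×| = 5^3 − 1 = 124. Prime factorization: 124 = 2^2·31.
f is primitive ⇔ x has order 124 in GF(5)[x]/(f), i.e. x^(124/q) ≠ 1 for each prime q | 124.
x^(62) mod f = 4.
x^(4) mod f = x^2 + 3x + 2.
None equal 1, so x has full order 124; f is primitive.

Yes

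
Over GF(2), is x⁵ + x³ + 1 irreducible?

Write h(x) = x⁵ + x³ + 1.
Check for roots in GF(2): h(0) = 1; h(1) = 1.
No roots, so no linear factors.
Monic irreducibles of degree 2 over GF(2): x² + x + 1.
None of them divide h (all give nonzero remainder).
No irreducible factor of degree ≤ 2 exists, so h is irreducible over GF(2).

Yes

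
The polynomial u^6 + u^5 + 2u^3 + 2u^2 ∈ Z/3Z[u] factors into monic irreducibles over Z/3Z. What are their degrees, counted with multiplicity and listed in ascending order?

Write h(u) = u^6 + u^5 + 2u^3 + 2u^2.
Roots in Z/3Z: h(0) = 0 → root; h(1) = 0 → root; h(2) = 0 → root.
Linear factors from roots: (u), (u + 2), (u + 1).
Complete factorization: h(u) = (u + 1)·(u)^2·(u + 2)^3.
Factor degrees with multiplicity: 1 + 1 + 1 + 1 + 1 + 1 = 6.

1, 1, 1, 1, 1, 1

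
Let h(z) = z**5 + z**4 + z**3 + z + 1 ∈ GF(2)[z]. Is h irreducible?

Check for roots in GF(2): h(0) = 1; h(1) = 1.
No roots, so no linear factors.
Monic irreducibles of degree 2 over GF(2): z**2 + z + 1.
None of them divide h (all give nonzero remainder).
No irreducible factor of degree ≤ 2 exists, so h is irreducible over GF(2).

Yes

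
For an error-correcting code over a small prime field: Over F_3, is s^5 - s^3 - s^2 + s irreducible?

Write g(s) = s^5 - s^3 - s^2 + s.
Check for roots in F_3: g(0) = 0 → root; g(1) = 0 → root; g(2) = 1.
g(0) = 0, so (s) divides g(s); g is reducible.

No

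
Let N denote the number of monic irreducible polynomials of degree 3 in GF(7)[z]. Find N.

112

By the necklace-counting formula, N_7(3) = (1/3) Σ_{d|3} μ(3/d)·7^d.
Divisors of 3: 1, 3; μ(3/d) for each: -1, 1.
Σ = − 7^1 + 7^3 = 336.
N = 336/3 = 112.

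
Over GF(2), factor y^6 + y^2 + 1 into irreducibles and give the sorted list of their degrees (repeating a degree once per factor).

Write f(y) = y^6 + y^2 + 1.
Roots in GF(2): f(0) = 1; f(1) = 1.
Complete factorization: f(y) = (y^3 + y + 1)^2.
Factor degrees with multiplicity: 3 + 3 = 6.

3, 3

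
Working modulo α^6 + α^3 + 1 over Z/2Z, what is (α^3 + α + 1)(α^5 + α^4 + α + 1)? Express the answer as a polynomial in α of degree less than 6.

α^5 + α^4 + α

Multiply in Z/2Z[α]: (α^3 + α + 1)·(α^5 + α^4 + α + 1) = α^8 + α^7 + α^6 + α^3 + α^2 + 1.
Reduce using α^6 ≡ α^3 + 1 (mod α^6 + α^3 + 1).
Reduced: α^5 + α^4 + α.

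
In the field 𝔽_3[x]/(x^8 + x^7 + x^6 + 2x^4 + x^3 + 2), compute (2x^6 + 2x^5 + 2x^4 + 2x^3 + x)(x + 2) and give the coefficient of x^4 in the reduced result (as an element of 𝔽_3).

Multiply in 𝔽_3[x]: (2x^6 + 2x^5 + 2x^4 + 2x^3 + x)·(x + 2) = 2x^7 + x^3 + x^2 + 2x.
Reduced: 2x^7 + x^3 + x^2 + 2x.

0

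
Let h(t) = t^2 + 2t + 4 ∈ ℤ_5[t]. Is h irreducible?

Check for roots in ℤ_5: h(0) = 4; h(1) = 2; h(2) = 2; h(3) = 4; h(4) = 3.
No roots. A degree-2 polynomial over a field with no linear factor is irreducible.

Yes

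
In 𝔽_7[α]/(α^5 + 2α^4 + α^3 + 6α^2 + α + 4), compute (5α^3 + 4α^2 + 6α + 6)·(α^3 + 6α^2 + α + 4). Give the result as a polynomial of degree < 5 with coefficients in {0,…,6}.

Multiply in 𝔽_7[α]: (5α^3 + 4α^2 + 6α + 6)·(α^3 + 6α^2 + α + 4) = 5α^6 + 6α^5 + 3α^3 + 2α^2 + 2α + 3.
Reduce using α^5 ≡ 5α^4 + 6α^3 + α^2 + 6α + 3 (mod α^5 + 2α^4 + α^3 + 6α^2 + α + 4).
Reduced: 3α^4 + 5α^3 + 5.

3α^4 + 5α^3 + 5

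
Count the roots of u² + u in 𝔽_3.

2

Write f(u) = u² + u.
Evaluate at each of the 3 elements of 𝔽_3:
f(0) = 0 → root; f(1) = 2; f(2) = 0 → root.
Roots: {0, 2}.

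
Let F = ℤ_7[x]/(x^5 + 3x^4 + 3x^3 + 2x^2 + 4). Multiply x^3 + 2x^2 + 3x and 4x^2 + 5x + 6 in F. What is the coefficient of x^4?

Multiply in ℤ_7[x]: (x^3 + 2x^2 + 3x)·(4x^2 + 5x + 6) = 4x^5 + 6x^4 + 6x^2 + 4x.
Reduce using x^5 ≡ 4x^4 + 4x^3 + 5x^2 + 3 (mod x^5 + 3x^4 + 3x^3 + 2x^2 + 4).
Reduced: x^4 + 2x^3 + 5x^2 + 4x + 5.

1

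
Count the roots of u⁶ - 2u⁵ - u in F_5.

Write f(u) = u⁶ - 2u⁵ - u.
Evaluate at each of the 5 elements of F_5:
f(0) = 0 → root; f(1) = 3; f(2) = 3; f(3) = 0 → root; f(4) = 4.
Roots: {0, 3}.

2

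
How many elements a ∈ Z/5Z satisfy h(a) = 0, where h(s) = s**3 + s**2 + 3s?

3

Evaluate at each of the 5 elements of Z/5Z:
h(0) = 0 → root; h(1) = 0 → root; h(2) = 3; h(3) = 0 → root; h(4) = 2.
Roots: {0, 1, 3}.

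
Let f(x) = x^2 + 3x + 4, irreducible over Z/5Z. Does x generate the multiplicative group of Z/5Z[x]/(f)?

|GF(5^2)^×| = 5^2 − 1 = 24. Prime factorization: 24 = 2^3·3.
f is primitive ⇔ x has order 24 in GF(5)[x]/(f), i.e. x^(24/q) ≠ 1 for each prime q | 24.
x^(12) mod f = 1
x^(8) mod f = 3x + 4.
Since x^(12) = 1, the order of x divides 12 < 24; not primitive.

No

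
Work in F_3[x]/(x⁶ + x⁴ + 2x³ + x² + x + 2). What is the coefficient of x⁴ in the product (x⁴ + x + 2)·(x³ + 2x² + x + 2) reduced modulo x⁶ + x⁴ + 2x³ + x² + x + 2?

Multiply in F_3[x]: (x⁴ + x + 2)·(x³ + 2x² + x + 2) = x⁷ + 2x⁶ + x⁵ + x³ + 2x² + x + 1.
Reduce using x⁶ ≡ 2x⁴ + x³ + 2x² + 2x + 1 (mod x⁶ + x⁴ + 2x³ + x² + x + 2).
Reduced: 2x⁴ + 2x³ + 2x².

2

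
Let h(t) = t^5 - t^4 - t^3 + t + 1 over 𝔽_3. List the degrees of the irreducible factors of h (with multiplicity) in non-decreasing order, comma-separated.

2, 3

Roots in 𝔽_3: h(0) = 1; h(1) = 1; h(2) = 2.
Complete factorization: h(t) = (t^2 + 1)·(t^3 - t^2 + t + 1).
Factor degrees with multiplicity: 2 + 3 = 5.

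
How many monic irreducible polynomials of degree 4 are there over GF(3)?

18

x^(3^4) − x is the product of all monic irreducibles of degree dividing 4; Möbius inversion gives N = (1/4) Σ μ(4/d)·3^d.
Divisors of 4: 1, 2, 4; μ(4/d) for each: 0, -1, 1.
Σ = − 3^2 + 3^4 = 72.
N = 72/4 = 18.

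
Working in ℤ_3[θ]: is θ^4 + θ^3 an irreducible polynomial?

Write g(θ) = θ^4 + θ^3.
Check for roots in ℤ_3: g(0) = 0 → root; g(1) = 2; g(2) = 0 → root.
g(0) = 0, so (θ) divides g(θ); g is reducible.

No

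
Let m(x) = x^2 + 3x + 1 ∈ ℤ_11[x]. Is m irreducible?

No

Check each element of ℤ_11 for a root: m(0)=1, m(1)=5, m(2)=0, m(3)=8, m(4)=7, m(5)=8, m(6)=0, m(7)=5, m(8)=1, m(9)=10, m(10)=10.
m(2) = 0, so (x − 2) divides m(x); m is reducible.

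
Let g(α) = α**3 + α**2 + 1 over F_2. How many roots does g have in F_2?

Evaluate at each of the 2 elements of F_2:
g(0) = 1; g(1) = 1.
No element is a root.

0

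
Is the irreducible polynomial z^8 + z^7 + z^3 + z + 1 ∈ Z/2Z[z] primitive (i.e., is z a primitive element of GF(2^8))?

Write f(z) = z^8 + z^7 + z^3 + z + 1.
|GF(2^8)^×| = 2^8 − 1 = 255. Prime factorization: 255 = 3·5·17.
f is primitive ⇔ z has order 255 in GF(2)[z]/(f), i.e. z^(255/q) ≠ 1 for each prime q | 255.
z^(85) mod f = 1
z^(51) mod f = z^4 + z^3 + z^2 + z.
z^(15) mod f = z^6 + z^4 + z^2 + 1.
Since z^(85) = 1, the order of z divides 85 < 255; not primitive.

No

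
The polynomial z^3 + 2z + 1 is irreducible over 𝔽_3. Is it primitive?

Yes

Write f(z) = z^3 + 2z + 1.
|GF(3^3)^×| = 3^3 − 1 = 26. Prime factorization: 26 = 2·13.
f is primitive ⇔ z has order 26 in GF(3)[z]/(f), i.e. z^(26/q) ≠ 1 for each prime q | 26.
z^(13) mod f = 2.
z^(2) mod f = z^2.
None equal 1, so z has full order 26; f is primitive.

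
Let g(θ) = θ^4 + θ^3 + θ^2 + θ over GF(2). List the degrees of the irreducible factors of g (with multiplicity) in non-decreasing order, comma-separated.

1, 1, 1, 1

Roots in GF(2): g(0) = 0 → root; g(1) = 0 → root.
Linear factors from roots: (θ), (θ + 1).
Complete factorization: g(θ) = (θ)·(θ + 1)^3.
Factor degrees with multiplicity: 1 + 1 + 1 + 1 = 4.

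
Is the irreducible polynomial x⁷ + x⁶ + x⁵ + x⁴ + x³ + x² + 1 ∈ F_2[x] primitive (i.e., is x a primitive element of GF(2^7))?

Yes

Write f(x) = x⁷ + x⁶ + x⁵ + x⁴ + x³ + x² + 1.
|GF(2^7)^×| = 2^7 − 1 = 127. Prime factorization: 127 = 127.
f is primitive ⇔ x has order 127 in GF(2)[x]/(f), i.e. x^(127/q) ≠ 1 for each prime q | 127.
x^(1) mod f = x.
None equal 1, so x has full order 127; f is primitive.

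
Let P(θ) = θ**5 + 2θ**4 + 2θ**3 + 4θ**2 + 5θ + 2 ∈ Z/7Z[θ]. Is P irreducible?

No

Check for roots in Z/7Z: P(0) = 2; P(1) = 2; P(2) = 3; P(3) = 1; P(4) = 0 → root; P(5) = 6; P(6) = 0 → root.
P(4) = 0, so (θ − 4) divides P(θ); P is reducible.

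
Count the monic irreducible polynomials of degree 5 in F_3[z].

By the necklace-counting formula, N_3(5) = (1/5) Σ_{d|5} μ(5/d)·3^d.
Divisors of 5: 1, 5; μ(5/d) for each: -1, 1.
Σ = − 3^1 + 3^5 = 240.
N = 240/5 = 48.

48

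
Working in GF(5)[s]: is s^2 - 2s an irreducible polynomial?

Write g(s) = s^2 - 2s.
Check for roots in GF(5): g(0) = 0 → root; g(1) = 4; g(2) = 0 → root; g(3) = 3; g(4) = 3.
g(0) = 0, so (s) divides g(s); g is reducible.

No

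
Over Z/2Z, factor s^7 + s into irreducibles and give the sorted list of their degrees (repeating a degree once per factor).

Write g(s) = s^7 + s.
Roots in Z/2Z: g(0) = 0 → root; g(1) = 0 → root.
Linear factors from roots: (s), (s + 1).
Complete factorization: g(s) = (s)·(s + 1)^2·(s^2 + s + 1)^2.
Factor degrees with multiplicity: 1 + 1 + 1 + 2 + 2 = 7.

1, 1, 1, 2, 2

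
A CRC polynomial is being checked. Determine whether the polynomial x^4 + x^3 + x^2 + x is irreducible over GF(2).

Write f(x) = x^4 + x^3 + x^2 + x.
Check for roots in GF(2): f(0) = 0 → root; f(1) = 0 → root.
f(0) = 0, so (x) divides f(x); f is reducible.

No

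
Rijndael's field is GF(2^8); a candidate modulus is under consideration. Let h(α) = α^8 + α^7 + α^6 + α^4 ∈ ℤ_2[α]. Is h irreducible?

No

Check for roots in ℤ_2: h(0) = 0 → root; h(1) = 0 → root.
h(0) = 0, so (α) divides h(α); h is reducible.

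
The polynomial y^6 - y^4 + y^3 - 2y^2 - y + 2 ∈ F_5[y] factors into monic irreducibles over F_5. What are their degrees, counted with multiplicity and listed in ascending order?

1, 1, 1, 1, 2

Write g(y) = y^6 - y^4 + y^3 - 2y^2 - y + 2.
Roots in F_5: g(0) = 2; g(1) = 0 → root; g(2) = 3; g(3) = 1; g(4) = 0 → root.
Linear factors from roots: (y - 1), (y + 1).
Complete factorization: g(y) = (y + 1)·(y - 1)^3·(y^2 + 2y - 2).
Factor degrees with multiplicity: 1 + 1 + 1 + 1 + 2 = 6.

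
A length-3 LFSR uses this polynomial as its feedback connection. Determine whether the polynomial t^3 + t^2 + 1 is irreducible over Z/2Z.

Write g(t) = t^3 + t^2 + 1.
Check for roots in Z/2Z: g(0) = 1; g(1) = 1.
No roots. A degree-3 polynomial over a field with no linear factor is irreducible.

Yes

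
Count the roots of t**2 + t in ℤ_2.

Write g(t) = t**2 + t.
Evaluate at each of the 2 elements of ℤ_2:
g(0) = 0 → root; g(1) = 0 → root.
Roots: {0, 1}.

2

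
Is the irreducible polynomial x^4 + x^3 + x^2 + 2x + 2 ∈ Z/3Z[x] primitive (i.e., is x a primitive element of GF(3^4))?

Yes

Write f(x) = x^4 + x^3 + x^2 + 2x + 2.
|GF(3^4)^×| = 3^4 − 1 = 80. Prime factorization: 80 = 2^4·5.
f is primitive ⇔ x has order 80 in GF(3)[x]/(f), i.e. x^(80/q) ≠ 1 for each prime q | 80.
x^(40) mod f = 2.
x^(16) mod f = 2x^3 + 1.
None equal 1, so x has full order 80; f is primitive.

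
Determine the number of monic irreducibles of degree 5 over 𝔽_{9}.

11808

Gauss's count: N_{9}(5) = (1/5) Σ_{d|5} μ(5/d)·9^d.
Divisors of 5: 1, 5; μ(5/d) for each: -1, 1.
Σ = − 9^1 + 9^5 = 59040.
N = 59040/5 = 11808.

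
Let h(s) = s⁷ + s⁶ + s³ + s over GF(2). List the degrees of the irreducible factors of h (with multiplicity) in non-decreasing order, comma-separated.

1, 1, 2, 3

Roots in GF(2): h(0) = 0 → root; h(1) = 0 → root.
Linear factors from roots: (s), (s + 1).
Complete factorization: h(s) = (s)·(s + 1)·(s² + s + 1)·(s³ + s² + 1).
Factor degrees with multiplicity: 1 + 1 + 2 + 3 = 7.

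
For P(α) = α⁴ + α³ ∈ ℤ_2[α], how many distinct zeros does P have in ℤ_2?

Evaluate at each of the 2 elements of ℤ_2:
P(0) = 0 → root; P(1) = 0 → root.
Roots: {0, 1}.

2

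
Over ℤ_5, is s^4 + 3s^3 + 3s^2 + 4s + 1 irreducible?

Write P(s) = s^4 + 3s^3 + 3s^2 + 4s + 1.
Check for roots in ℤ_5: P(0) = 1; P(1) = 2; P(2) = 1; P(3) = 2; P(4) = 3.
No roots, so no linear factors.
Degree-2 irreducible divisors: test the 10 monic irreducibles of degree 2 over GF(5).
None of them divide P (all give nonzero remainder).
No irreducible factor of degree ≤ 2 exists, so P is irreducible over GF(5).

Yes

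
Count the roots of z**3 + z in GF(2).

Write g(z) = z**3 + z.
Evaluate at each of the 2 elements of GF(2):
g(0) = 0 → root; g(1) = 0 → root.
Roots: {0, 1}.

2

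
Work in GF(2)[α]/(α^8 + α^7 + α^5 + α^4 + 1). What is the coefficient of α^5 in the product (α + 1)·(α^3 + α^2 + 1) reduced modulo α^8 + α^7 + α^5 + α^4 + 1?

Multiply in GF(2)[α]: (α + 1)·(α^3 + α^2 + 1) = α^4 + α^2 + α + 1.
Reduced: α^4 + α^2 + α + 1.

0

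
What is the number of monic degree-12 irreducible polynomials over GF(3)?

44220

The number of monic irreducibles of degree 12 over GF(3) is (1/12)·Σ_{d∣12} μ(12/d) 3^d.
Divisors of 12: 1, 2, 3, 4, 6, 12; μ(12/d) for each: 0, 1, 0, -1, -1, 1.
Σ = 3^2 − 3^4 − 3^6 + 3^12 = 530640.
N = 530640/12 = 44220.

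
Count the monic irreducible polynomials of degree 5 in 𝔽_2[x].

The number of monic irreducibles of degree 5 over GF(2) is (1/5)·Σ_{d∣5} μ(5/d) 2^d.
Divisors of 5: 1, 5; μ(5/d) for each: -1, 1.
Σ = − 2^1 + 2^5 = 30.
N = 30/5 = 6.

6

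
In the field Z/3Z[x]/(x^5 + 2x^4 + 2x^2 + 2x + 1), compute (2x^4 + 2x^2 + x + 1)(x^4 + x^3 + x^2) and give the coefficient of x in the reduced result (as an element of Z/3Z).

2

Multiply in Z/3Z[x]: (2x^4 + 2x^2 + x + 1)·(x^4 + x^3 + x^2) = 2x^8 + 2x^7 + x^6 + x^4 + 2x^3 + x^2.
Reduce using x^5 ≡ x^4 + x^2 + x + 2 (mod x^5 + 2x^4 + 2x^2 + 2x + 1).
Reduced: 2x^4 + 2x + 2.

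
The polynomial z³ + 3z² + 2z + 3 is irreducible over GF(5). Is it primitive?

Yes

Write f(z) = z³ + 3z² + 2z + 3.
|GF(5^3)^×| = 5^3 − 1 = 124. Prime factorization: 124 = 2^2·31.
f is primitive ⇔ z has order 124 in GF(5)[z]/(f), i.e. z^(124/q) ≠ 1 for each prime q | 124.
z^(62) mod f = 4.
z^(4) mod f = 2z² + 3z + 4.
None equal 1, so z has full order 124; f is primitive.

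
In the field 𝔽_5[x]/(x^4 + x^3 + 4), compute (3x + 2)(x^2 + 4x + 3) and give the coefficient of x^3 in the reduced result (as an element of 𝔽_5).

Multiply in 𝔽_5[x]: (3x + 2)·(x^2 + 4x + 3) = 3x^3 + 4x^2 + 2x + 1.
Reduced: 3x^3 + 4x^2 + 2x + 1.

3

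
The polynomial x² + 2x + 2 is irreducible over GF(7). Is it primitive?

Write f(x) = x² + 2x + 2.
|GF(7^2)^×| = 7^2 − 1 = 48. Prime factorization: 48 = 2^4·3.
f is primitive ⇔ x has order 48 in GF(7)[x]/(f), i.e. x^(48/q) ≠ 1 for each prime q | 48.
x^(24) mod f = 1
x^(16) mod f = 4.
Since x^(24) = 1, the order of x divides 24 < 48; not primitive.

No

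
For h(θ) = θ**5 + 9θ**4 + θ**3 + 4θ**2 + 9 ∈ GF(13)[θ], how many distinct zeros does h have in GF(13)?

0

Evaluate at each of the 13 elements of GF(13):
h(0) = 9; h(1) = 11; h(2) = 1; h(3) = 4; h(4) = 7; h(5) = 1; h(6) = 10; h(7) = 3; h(8) = 1; h(9) = 2; h(10) = 10; h(11) = 12; h(12) = 7.
No element is a root.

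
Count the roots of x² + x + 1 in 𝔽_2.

0

Write f(x) = x² + x + 1.
Evaluate at each of the 2 elements of 𝔽_2:
f(0) = 1; f(1) = 1.
No element is a root.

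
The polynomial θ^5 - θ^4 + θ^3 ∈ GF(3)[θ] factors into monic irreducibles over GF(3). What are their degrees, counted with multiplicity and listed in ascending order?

Write g(θ) = θ^5 - θ^4 + θ^3.
Roots in GF(3): g(0) = 0 → root; g(1) = 1; g(2) = 0 → root.
Linear factors from roots: (θ), (θ + 1).
Complete factorization: g(θ) = (θ + 1)^2·(θ)^3.
Factor degrees with multiplicity: 1 + 1 + 1 + 1 + 1 = 5.

1, 1, 1, 1, 1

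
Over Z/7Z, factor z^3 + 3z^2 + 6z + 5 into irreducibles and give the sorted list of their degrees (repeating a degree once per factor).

1, 2

Write f(z) = z^3 + 3z^2 + 6z + 5.
Linear factors from roots: (z + 4).
Complete factorization: f(z) = (z + 4)·(z^2 + 6z + 3).
Factor degrees with multiplicity: 1 + 2 = 3.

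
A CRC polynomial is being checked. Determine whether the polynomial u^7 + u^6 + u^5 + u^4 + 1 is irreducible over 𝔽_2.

Yes

Write h(u) = u^7 + u^6 + u^5 + u^4 + 1.
Check for roots in 𝔽_2: h(0) = 1; h(1) = 1.
No roots, so no linear factors.
Monic irreducibles of degree 2 over GF(2): u^2 + u + 1.
None of them divide h (all give nonzero remainder).
Monic irreducibles of degree 3 over GF(2): u^3 + u + 1, u^3 + u^2 + 1.
None of them divide h (all give nonzero remainder).
No irreducible factor of degree ≤ 3 exists, so h is irreducible over GF(2).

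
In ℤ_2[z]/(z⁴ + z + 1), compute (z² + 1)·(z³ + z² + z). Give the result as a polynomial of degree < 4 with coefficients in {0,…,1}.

z + 1

Multiply in ℤ_2[z]: (z² + 1)·(z³ + z² + z) = z⁵ + z⁴ + z² + z.
Reduce using z⁴ ≡ z + 1 (mod z⁴ + z + 1).
Reduced: z + 1.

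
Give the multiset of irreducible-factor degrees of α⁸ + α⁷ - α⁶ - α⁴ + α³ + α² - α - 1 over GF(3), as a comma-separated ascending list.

Write g(α) = α⁸ + α⁷ - α⁶ - α⁴ + α³ + α² - α - 1.
Roots in GF(3): g(0) = 2; g(1) = 0 → root; g(2) = 1.
Linear factors from roots: (α - 1).
Complete factorization: g(α) = (α - 1)^2·(α² + α - 1)·(α⁴ - α³ + α + 1).
Factor degrees with multiplicity: 1 + 1 + 2 + 4 = 8.

1, 1, 2, 4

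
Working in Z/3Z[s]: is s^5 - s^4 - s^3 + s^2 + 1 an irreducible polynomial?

Write h(s) = s^5 - s^4 - s^3 + s^2 + 1.
Check for roots in Z/3Z: h(0) = 1; h(1) = 1; h(2) = 1.
No roots, so no linear factors.
Monic irreducibles of degree 2 over GF(3): s^2 + 1, s^2 + s - 1, s^2 - s - 1.
None of them divide h (all give nonzero remainder).
No irreducible factor of degree ≤ 2 exists, so h is irreducible over GF(3).

Yes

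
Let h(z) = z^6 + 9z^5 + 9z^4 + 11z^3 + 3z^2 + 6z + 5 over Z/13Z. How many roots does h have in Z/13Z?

Evaluate at each of the 13 elements of Z/13Z:
h(0) = 5; h(1) = 5; h(2) = 2; h(3) = 1; h(4) = 4; h(5) = 4; h(6) = 10; h(7) = 12; h(8) = 3; h(9) = 6; h(10) = 2; h(11) = 6; h(12) = 5.
No element is a root.

0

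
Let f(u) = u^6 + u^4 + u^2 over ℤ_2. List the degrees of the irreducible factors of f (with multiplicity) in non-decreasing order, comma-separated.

1, 1, 2, 2

Roots in ℤ_2: f(0) = 0 → root; f(1) = 1.
Linear factors from roots: (u).
Complete factorization: f(u) = (u)^2·(u^2 + u + 1)^2.
Factor degrees with multiplicity: 1 + 1 + 2 + 2 = 6.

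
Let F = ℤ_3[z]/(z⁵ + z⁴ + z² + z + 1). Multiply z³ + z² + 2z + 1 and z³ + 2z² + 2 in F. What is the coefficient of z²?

1

Multiply in ℤ_3[z]: (z³ + z² + 2z + 1)·(z³ + 2z² + 2) = z⁶ + z⁴ + z³ + z² + z + 2.
Reduce using z⁵ ≡ 2z⁴ + 2z² + 2z + 2 (mod z⁵ + z⁴ + z² + z + 1).
Reduced: 2z⁴ + z² + z.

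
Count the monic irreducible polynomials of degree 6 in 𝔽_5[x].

Gauss's count: N_{5}(6) = (1/6) Σ_{d|6} μ(6/d)·5^d.
Divisors of 6: 1, 2, 3, 6; μ(6/d) for each: 1, -1, -1, 1.
Σ = 5^1 − 5^2 − 5^3 + 5^6 = 15480.
N = 15480/6 = 2580.

2580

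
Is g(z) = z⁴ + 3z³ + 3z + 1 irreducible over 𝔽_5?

Yes

Check for roots in 𝔽_5: g(0) = 1; g(1) = 3; g(2) = 2; g(3) = 2; g(4) = 1.
No roots, so no linear factors.
Degree-2 irreducible divisors: test the 10 monic irreducibles of degree 2 over GF(5).
None of them divide g (all give nonzero remainder).
No irreducible factor of degree ≤ 2 exists, so g is irreducible over GF(5).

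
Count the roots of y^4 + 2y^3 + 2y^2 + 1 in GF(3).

1

Write h(y) = y^4 + 2y^3 + 2y^2 + 1.
Evaluate at each of the 3 elements of GF(3):
h(0) = 1; h(1) = 0 → root; h(2) = 2.
Roots: {1}.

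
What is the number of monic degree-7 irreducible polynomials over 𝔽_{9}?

Gauss's count: N_{9}(7) = (1/7) Σ_{d|7} μ(7/d)·9^d.
Divisors of 7: 1, 7; μ(7/d) for each: -1, 1.
Σ = − 9^1 + 9^7 = 4782960.
N = 4782960/7 = 683280.

683280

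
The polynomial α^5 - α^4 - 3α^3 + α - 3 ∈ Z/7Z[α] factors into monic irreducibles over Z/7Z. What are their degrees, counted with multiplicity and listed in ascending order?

Write g(α) = α^5 - α^4 - 3α^3 + α - 3.
Complete factorization: g(α) = (α^5 - α^4 - 3α^3 + α - 3).
Factor degrees with multiplicity: 5 = 5.

5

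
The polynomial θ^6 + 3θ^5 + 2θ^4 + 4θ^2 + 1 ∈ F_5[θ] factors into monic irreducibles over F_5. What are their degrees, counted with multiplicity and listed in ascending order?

Write f(θ) = θ^6 + 3θ^5 + 2θ^4 + 4θ^2 + 1.
Roots in F_5: f(0) = 1; f(1) = 1; f(2) = 4; f(3) = 2; f(4) = 0 → root.
Linear factors from roots: (θ + 1).
Complete factorization: f(θ) = (θ + 1)·(θ^2 + θ + 1)·(θ^3 + θ^2 + 3θ + 1).
Factor degrees with multiplicity: 1 + 2 + 3 = 6.

1, 2, 3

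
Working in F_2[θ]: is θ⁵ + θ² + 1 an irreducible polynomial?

Write h(θ) = θ⁵ + θ² + 1.
Check for roots in F_2: h(0) = 1; h(1) = 1.
No roots, so no linear factors.
Monic irreducibles of degree 2 over GF(2): θ² + θ + 1.
None of them divide h (all give nonzero remainder).
No irreducible factor of degree ≤ 2 exists, so h is irreducible over GF(2).

Yes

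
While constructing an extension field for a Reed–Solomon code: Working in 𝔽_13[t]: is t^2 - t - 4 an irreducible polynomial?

Write m(t) = t^2 - t - 4.
Check each element of 𝔽_13 for a root: m(0)=9, m(1)=9, m(2)=11, m(3)=2, m(4)=8, m(5)=3, m(6)=0, m(7)=12, m(8)=0, m(9)=3, m(10)=8, m(11)=2, m(12)=11.
m(6) = 0, so (t − 6) divides m(t); m is reducible.

No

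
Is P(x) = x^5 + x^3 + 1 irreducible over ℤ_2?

Yes

Check for roots in ℤ_2: P(0) = 1; P(1) = 1.
No roots, so no linear factors.
Monic irreducibles of degree 2 over GF(2): x^2 + x + 1.
None of them divide P (all give nonzero remainder).
No irreducible factor of degree ≤ 2 exists, so P is irreducible over GF(2).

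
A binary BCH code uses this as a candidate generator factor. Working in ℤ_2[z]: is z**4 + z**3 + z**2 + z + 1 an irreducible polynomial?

Write h(z) = z**4 + z**3 + z**2 + z + 1.
Check for roots in ℤ_2: h(0) = 1; h(1) = 1.
No roots, so no linear factors.
Monic irreducibles of degree 2 over GF(2): z**2 + z + 1.
None of them divide h (all give nonzero remainder).
No irreducible factor of degree ≤ 2 exists, so h is irreducible over GF(2).

Yes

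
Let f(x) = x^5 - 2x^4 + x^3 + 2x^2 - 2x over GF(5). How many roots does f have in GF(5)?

Evaluate at each of the 5 elements of GF(5):
f(0) = 0 → root; f(1) = 0 → root; f(2) = 2; f(3) = 0 → root; f(4) = 0 → root.
Roots: {0, 1, 3, 4}.

4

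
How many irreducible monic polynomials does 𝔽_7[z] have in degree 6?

19544

Gauss's count: N_{7}(6) = (1/6) Σ_{d|6} μ(6/d)·7^d.
Divisors of 6: 1, 2, 3, 6; μ(6/d) for each: 1, -1, -1, 1.
Σ = 7^1 − 7^2 − 7^3 + 7^6 = 117264.
N = 117264/6 = 19544.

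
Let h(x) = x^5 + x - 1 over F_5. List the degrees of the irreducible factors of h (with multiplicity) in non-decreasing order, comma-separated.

Roots in F_5: h(0) = 4; h(1) = 1; h(2) = 3; h(3) = 0 → root; h(4) = 2.
Linear factors from roots: (x + 2).
Complete factorization: h(x) = (x + 2)·(x^2 - x + 1)·(x^2 - x + 2).
Factor degrees with multiplicity: 1 + 2 + 2 = 5.

1, 2, 2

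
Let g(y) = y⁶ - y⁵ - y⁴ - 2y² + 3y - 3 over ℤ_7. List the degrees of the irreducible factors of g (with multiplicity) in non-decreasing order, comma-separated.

1, 1, 1, 1, 2

Linear factors from roots: (y + 3), (y + 2), (y + 1).
Complete factorization: g(y) = (y + 2)·(y + 3)·(y + 1)^2·(y² - y + 3).
Factor degrees with multiplicity: 1 + 1 + 1 + 1 + 2 = 6.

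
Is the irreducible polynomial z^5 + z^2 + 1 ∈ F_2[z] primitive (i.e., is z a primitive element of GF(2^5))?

Write f(z) = z^5 + z^2 + 1.
|GF(2^5)^×| = 2^5 − 1 = 31. Prime factorization: 31 = 31.
f is primitive ⇔ z has order 31 in GF(2)[z]/(f), i.e. z^(31/q) ≠ 1 for each prime q | 31.
z^(1) mod f = z.
None equal 1, so z has full order 31; f is primitive.

Yes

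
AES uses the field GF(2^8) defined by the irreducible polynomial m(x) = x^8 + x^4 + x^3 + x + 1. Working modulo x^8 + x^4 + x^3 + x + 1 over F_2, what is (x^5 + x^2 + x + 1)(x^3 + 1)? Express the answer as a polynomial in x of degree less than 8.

x^2

Multiply in F_2[x]: (x^5 + x^2 + x + 1)·(x^3 + 1) = x^8 + x^4 + x^3 + x^2 + x + 1.
Reduce using x^8 ≡ x^4 + x^3 + x + 1 (mod x^8 + x^4 + x^3 + x + 1).
Reduced: x^2.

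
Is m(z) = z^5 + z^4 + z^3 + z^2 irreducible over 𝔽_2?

Check for roots in 𝔽_2: m(0) = 0 → root; m(1) = 0 → root.
m(0) = 0, so (z) divides m(z); m is reducible.

No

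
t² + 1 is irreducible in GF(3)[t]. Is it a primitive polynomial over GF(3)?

Write f(t) = t² + 1.
|GF(3^2)^×| = 3^2 − 1 = 8. Prime factorization: 8 = 2^3.
f is primitive ⇔ t has order 8 in GF(3)[t]/(f), i.e. t^(8/q) ≠ 1 for each prime q | 8.
t^(4) mod f = 1
Since t^(4) = 1, the order of t divides 4 < 8; not primitive.

No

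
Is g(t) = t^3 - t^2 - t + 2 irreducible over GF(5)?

Check for roots in GF(5): g(0) = 2; g(1) = 1; g(2) = 4; g(3) = 2; g(4) = 1.
No roots. A degree-3 polynomial over a field with no linear factor is irreducible.

Yes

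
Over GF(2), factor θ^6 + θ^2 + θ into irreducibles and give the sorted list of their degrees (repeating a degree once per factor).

1, 2, 3

Write f(θ) = θ^6 + θ^2 + θ.
Roots in GF(2): f(0) = 0 → root; f(1) = 1.
Linear factors from roots: (θ).
Complete factorization: f(θ) = (θ)·(θ^2 + θ + 1)·(θ^3 + θ^2 + 1).
Factor degrees with multiplicity: 1 + 2 + 3 = 6.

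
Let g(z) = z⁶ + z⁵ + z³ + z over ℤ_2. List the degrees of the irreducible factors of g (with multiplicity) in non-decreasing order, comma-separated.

Roots in ℤ_2: g(0) = 0 → root; g(1) = 0 → root.
Linear factors from roots: (z), (z + 1).
Complete factorization: g(z) = (z)·(z + 1)·(z⁴ + z + 1).
Factor degrees with multiplicity: 1 + 1 + 4 = 6.

1, 1, 4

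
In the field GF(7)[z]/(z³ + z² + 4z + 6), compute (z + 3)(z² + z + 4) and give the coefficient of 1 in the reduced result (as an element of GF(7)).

Multiply in GF(7)[z]: (z + 3)·(z² + z + 4) = z³ + 4z² + 5.
Reduce using z³ ≡ 6z² + 3z + 1 (mod z³ + z² + 4z + 6).
Reduced: 3z² + 3z + 6.

6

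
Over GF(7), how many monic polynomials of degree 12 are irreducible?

1153430600

x^(7^12) − x is the product of all monic irreducibles of degree dividing 12; Möbius inversion gives N = (1/12) Σ μ(12/d)·7^d.
Divisors of 12: 1, 2, 3, 4, 6, 12; μ(12/d) for each: 0, 1, 0, -1, -1, 1.
Σ = 7^2 − 7^4 − 7^6 + 7^12 = 13841167200.
N = 13841167200/12 = 1153430600.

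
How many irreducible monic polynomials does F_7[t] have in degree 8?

x^(7^8) − x is the product of all monic irreducibles of degree dividing 8; Möbius inversion gives N = (1/8) Σ μ(8/d)·7^d.
Divisors of 8: 1, 2, 4, 8; μ(8/d) for each: 0, 0, -1, 1.
Σ = − 7^4 + 7^8 = 5762400.
N = 5762400/8 = 720300.

720300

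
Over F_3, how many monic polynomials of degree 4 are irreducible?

18

The number of monic irreducibles of degree 4 over GF(3) is (1/4)·Σ_{d∣4} μ(4/d) 3^d.
Divisors of 4: 1, 2, 4; μ(4/d) for each: 0, -1, 1.
Σ = − 3^2 + 3^4 = 72.
N = 72/4 = 18.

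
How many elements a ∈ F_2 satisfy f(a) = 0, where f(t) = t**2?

Evaluate at each of the 2 elements of F_2:
f(0) = 0 → root; f(1) = 1.
Roots: {0}.

1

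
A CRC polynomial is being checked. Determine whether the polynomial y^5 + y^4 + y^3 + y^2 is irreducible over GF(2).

Write m(y) = y^5 + y^4 + y^3 + y^2.
Check for roots in GF(2): m(0) = 0 → root; m(1) = 0 → root.
m(0) = 0, so (y) divides m(y); m is reducible.

No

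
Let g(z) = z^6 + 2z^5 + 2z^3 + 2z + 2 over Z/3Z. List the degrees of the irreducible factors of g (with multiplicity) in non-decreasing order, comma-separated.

Roots in Z/3Z: g(0) = 2; g(1) = 0 → root; g(2) = 0 → root.
Linear factors from roots: (z + 2), (z + 1).
Complete factorization: g(z) = (z + 1)^2·(z + 2)^2·(z^2 + 2z + 2).
Factor degrees with multiplicity: 1 + 1 + 1 + 1 + 2 = 6.

1, 1, 1, 1, 2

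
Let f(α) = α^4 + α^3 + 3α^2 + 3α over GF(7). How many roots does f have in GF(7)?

4

Evaluate at each of the 7 elements of GF(7):
f(0) = 0 → root; f(1) = 1; f(2) = 0 → root; f(3) = 4; f(4) = 2; f(5) = 0 → root; f(6) = 0 → root.
Roots: {0, 2, 5, 6}.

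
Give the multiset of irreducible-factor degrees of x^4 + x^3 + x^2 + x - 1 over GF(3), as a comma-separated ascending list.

1, 3

Write h(x) = x^4 + x^3 + x^2 + x - 1.
Roots in GF(3): h(0) = 2; h(1) = 0 → root; h(2) = 2.
Linear factors from roots: (x - 1).
Complete factorization: h(x) = (x - 1)·(x^3 - x^2 + 1).
Factor degrees with multiplicity: 1 + 3 = 4.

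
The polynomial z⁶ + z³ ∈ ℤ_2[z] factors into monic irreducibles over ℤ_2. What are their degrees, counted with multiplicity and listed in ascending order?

1, 1, 1, 1, 2

Write h(z) = z⁶ + z³.
Roots in ℤ_2: h(0) = 0 → root; h(1) = 0 → root.
Linear factors from roots: (z), (z + 1).
Complete factorization: h(z) = (z + 1)·(z)^3·(z² + z + 1).
Factor degrees with multiplicity: 1 + 1 + 1 + 1 + 2 = 6.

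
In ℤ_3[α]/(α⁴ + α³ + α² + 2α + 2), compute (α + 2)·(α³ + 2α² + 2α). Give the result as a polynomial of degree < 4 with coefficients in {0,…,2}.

Multiply in ℤ_3[α]: (α + 2)·(α³ + 2α² + 2α) = α⁴ + α³ + α.
Reduce using α⁴ ≡ 2α³ + 2α² + α + 1 (mod α⁴ + α³ + α² + 2α + 2).
Reduced: 2α² + 2α + 1.

2α^2 + 2α + 1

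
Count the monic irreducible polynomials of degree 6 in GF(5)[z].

2580

Gauss's count: N_{5}(6) = (1/6) Σ_{d|6} μ(6/d)·5^d.
Divisors of 6: 1, 2, 3, 6; μ(6/d) for each: 1, -1, -1, 1.
Σ = 5^1 − 5^2 − 5^3 + 5^6 = 15480.
N = 15480/6 = 2580.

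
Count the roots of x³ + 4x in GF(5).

3

Write h(x) = x³ + 4x.
Evaluate at each of the 5 elements of GF(5):
h(0) = 0 → root; h(1) = 0 → root; h(2) = 1; h(3) = 4; h(4) = 0 → root.
Roots: {0, 1, 4}.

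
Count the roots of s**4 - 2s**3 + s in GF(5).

Write P(s) = s**4 - 2s**3 + s.
Evaluate at each of the 5 elements of GF(5):
P(0) = 0 → root; P(1) = 0 → root; P(2) = 2; P(3) = 0 → root; P(4) = 2.
Roots: {0, 1, 3}.

3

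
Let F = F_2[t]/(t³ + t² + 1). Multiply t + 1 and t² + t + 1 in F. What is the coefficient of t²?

1

Multiply in F_2[t]: (t + 1)·(t² + t + 1) = t³ + 1.
Reduce using t³ ≡ t² + 1 (mod t³ + t² + 1).
Reduced: t².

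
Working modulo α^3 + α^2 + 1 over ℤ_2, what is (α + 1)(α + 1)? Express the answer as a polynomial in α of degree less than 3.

Multiply in ℤ_2[α]: (α + 1)·(α + 1) = α^2 + 1.
Reduced: α^2 + 1.

α^2 + 1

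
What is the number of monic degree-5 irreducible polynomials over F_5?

By the necklace-counting formula, N_5(5) = (1/5) Σ_{d|5} μ(5/d)·5^d.
Divisors of 5: 1, 5; μ(5/d) for each: -1, 1.
Σ = − 5^1 + 5^5 = 3120.
N = 3120/5 = 624.

624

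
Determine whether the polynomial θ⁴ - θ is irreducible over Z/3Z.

Write f(θ) = θ⁴ - θ.
Check for roots in Z/3Z: f(0) = 0 → root; f(1) = 0 → root; f(2) = 2.
f(0) = 0, so (θ) divides f(θ); f is reducible.

No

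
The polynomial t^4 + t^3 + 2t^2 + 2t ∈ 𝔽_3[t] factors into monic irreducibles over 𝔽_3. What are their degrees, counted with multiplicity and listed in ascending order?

1, 1, 1, 1

Write g(t) = t^4 + t^3 + 2t^2 + 2t.
Roots in 𝔽_3: g(0) = 0 → root; g(1) = 0 → root; g(2) = 0 → root.
Linear factors from roots: (t), (t + 2), (t + 1).
Complete factorization: g(t) = (t)·(t + 2)·(t + 1)^2.
Factor degrees with multiplicity: 1 + 1 + 1 + 1 = 4.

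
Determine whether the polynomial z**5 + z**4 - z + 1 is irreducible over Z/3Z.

Yes

Write f(z) = z**5 + z**4 - z + 1.
Check for roots in Z/3Z: f(0) = 1; f(1) = 2; f(2) = 2.
No roots, so no linear factors.
Monic irreducibles of degree 2 over GF(3): z**2 + 1, z**2 + z - 1, z**2 - z - 1.
None of them divide f (all give nonzero remainder).
No irreducible factor of degree ≤ 2 exists, so f is irreducible over GF(3).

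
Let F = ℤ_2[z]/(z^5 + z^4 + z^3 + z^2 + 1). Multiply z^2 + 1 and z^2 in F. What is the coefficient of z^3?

0

Multiply in ℤ_2[z]: (z^2 + 1)·(z^2) = z^4 + z^2.
Reduced: z^4 + z^2.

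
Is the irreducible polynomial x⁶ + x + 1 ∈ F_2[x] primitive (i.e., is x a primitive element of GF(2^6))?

Yes

Write f(x) = x⁶ + x + 1.
|GF(2^6)^×| = 2^6 − 1 = 63. Prime factorization: 63 = 3^2·7.
f is primitive ⇔ x has order 63 in GF(2)[x]/(f), i.e. x^(63/q) ≠ 1 for each prime q | 63.
x^(21) mod f = x⁵ + x⁴ + x³ + x + 1.
x^(9) mod f = x⁴ + x³.
None equal 1, so x has full order 63; f is primitive.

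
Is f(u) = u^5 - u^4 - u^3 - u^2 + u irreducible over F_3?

Check for roots in F_3: f(0) = 0 → root; f(1) = 2; f(2) = 0 → root.
f(0) = 0, so (u) divides f(u); f is reducible.

No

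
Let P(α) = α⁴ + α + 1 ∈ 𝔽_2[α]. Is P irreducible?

Check for roots in 𝔽_2: P(0) = 1; P(1) = 1.
No roots, so no linear factors.
Monic irreducibles of degree 2 over GF(2): α² + α + 1.
None of them divide P (all give nonzero remainder).
No irreducible factor of degree ≤ 2 exists, so P is irreducible over GF(2).

Yes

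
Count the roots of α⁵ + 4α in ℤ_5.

Write h(α) = α⁵ + 4α.
Evaluate at each of the 5 elements of ℤ_5:
h(0) = 0 → root; h(1) = 0 → root; h(2) = 0 → root; h(3) = 0 → root; h(4) = 0 → root.
Roots: {0, 1, 2, 3, 4}.

5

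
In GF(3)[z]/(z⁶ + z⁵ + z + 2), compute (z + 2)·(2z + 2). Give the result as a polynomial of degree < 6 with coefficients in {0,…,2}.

2z^2 + 1

Multiply in GF(3)[z]: (z + 2)·(2z + 2) = 2z² + 1.
Reduced: 2z² + 1.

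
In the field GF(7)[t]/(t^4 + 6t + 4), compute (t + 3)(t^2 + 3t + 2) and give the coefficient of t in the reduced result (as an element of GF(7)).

4

Multiply in GF(7)[t]: (t + 3)·(t^2 + 3t + 2) = t^3 + 6t^2 + 4t + 6.
Reduced: t^3 + 6t^2 + 4t + 6.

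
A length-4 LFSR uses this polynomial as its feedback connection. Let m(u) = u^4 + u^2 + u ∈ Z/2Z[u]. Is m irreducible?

Check for roots in Z/2Z: m(0) = 0 → root; m(1) = 1.
m(0) = 0, so (u) divides m(u); m is reducible.

No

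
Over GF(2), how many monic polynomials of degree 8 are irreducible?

Gauss's count: N_{2}(8) = (1/8) Σ_{d|8} μ(8/d)·2^d.
Divisors of 8: 1, 2, 4, 8; μ(8/d) for each: 0, 0, -1, 1.
Σ = − 2^4 + 2^8 = 240.
N = 240/8 = 30.

30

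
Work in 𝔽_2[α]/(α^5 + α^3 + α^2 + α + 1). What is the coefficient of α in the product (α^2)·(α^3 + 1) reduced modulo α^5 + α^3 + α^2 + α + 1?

1

Multiply in 𝔽_2[α]: (α^2)·(α^3 + 1) = α^5 + α^2.
Reduce using α^5 ≡ α^3 + α^2 + α + 1 (mod α^5 + α^3 + α^2 + α + 1).
Reduced: α^3 + α + 1.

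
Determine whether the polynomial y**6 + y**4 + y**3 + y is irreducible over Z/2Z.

No

Write P(y) = y**6 + y**4 + y**3 + y.
Check for roots in Z/2Z: P(0) = 0 → root; P(1) = 0 → root.
P(0) = 0, so (y) divides P(y); P is reducible.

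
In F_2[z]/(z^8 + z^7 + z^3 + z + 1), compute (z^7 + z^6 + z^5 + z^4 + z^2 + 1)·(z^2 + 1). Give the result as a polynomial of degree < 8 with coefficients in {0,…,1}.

Multiply in F_2[z]: (z^7 + z^6 + z^5 + z^4 + z^2 + 1)·(z^2 + 1) = z^9 + z^8 + z^5 + 1.
Reduce using z^8 ≡ z^7 + z^3 + z + 1 (mod z^8 + z^7 + z^3 + z + 1).
Reduced: z^5 + z^4 + z^2 + z + 1.

z^5 + z^4 + z^2 + z + 1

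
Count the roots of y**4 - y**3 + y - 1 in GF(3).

2

Write f(y) = y**4 - y**3 + y - 1.
Evaluate at each of the 3 elements of GF(3):
f(0) = 2; f(1) = 0 → root; f(2) = 0 → root.
Roots: {1, 2}.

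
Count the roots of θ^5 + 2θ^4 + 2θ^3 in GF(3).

1

Write f(θ) = θ^5 + 2θ^4 + 2θ^3.
Evaluate at each of the 3 elements of GF(3):
f(0) = 0 → root; f(1) = 2; f(2) = 2.
Roots: {0}.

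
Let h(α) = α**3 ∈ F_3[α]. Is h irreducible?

Check for roots in F_3: h(0) = 0 → root; h(1) = 1; h(2) = 2.
h(0) = 0, so (α) divides h(α); h is reducible.

No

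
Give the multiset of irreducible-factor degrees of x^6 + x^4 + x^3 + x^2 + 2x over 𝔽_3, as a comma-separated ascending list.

1, 1, 1, 3

Write h(x) = x^6 + x^4 + x^3 + x^2 + 2x.
Roots in 𝔽_3: h(0) = 0 → root; h(1) = 0 → root; h(2) = 0 → root.
Linear factors from roots: (x), (x + 2), (x + 1).
Complete factorization: h(x) = (x)·(x + 1)·(x + 2)·(x^3 + 2x + 1).
Factor degrees with multiplicity: 1 + 1 + 1 + 3 = 6.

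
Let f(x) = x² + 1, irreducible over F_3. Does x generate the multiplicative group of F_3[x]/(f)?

No

|GF(3^2)^×| = 3^2 − 1 = 8. Prime factorization: 8 = 2^3.
f is primitive ⇔ x has order 8 in GF(3)[x]/(f), i.e. x^(8/q) ≠ 1 for each prime q | 8.
x^(4) mod f = 1
Since x^(4) = 1, the order of x divides 4 < 8; not primitive.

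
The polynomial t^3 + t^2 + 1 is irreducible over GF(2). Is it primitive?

Yes

Write f(t) = t^3 + t^2 + 1.
|GF(2^3)^×| = 2^3 − 1 = 7. Prime factorization: 7 = 7.
f is primitive ⇔ t has order 7 in GF(2)[t]/(f), i.e. t^(7/q) ≠ 1 for each prime q | 7.
t^(1) mod f = t.
None equal 1, so t has full order 7; f is primitive.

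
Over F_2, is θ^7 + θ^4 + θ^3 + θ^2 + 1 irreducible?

Write g(θ) = θ^7 + θ^4 + θ^3 + θ^2 + 1.
Check for roots in F_2: g(0) = 1; g(1) = 1.
No roots, so no linear factors.
Monic irreducibles of degree 2 over GF(2): θ^2 + θ + 1.
None of them divide g (all give nonzero remainder).
Monic irreducibles of degree 3 over GF(2): θ^3 + θ + 1, θ^3 + θ^2 + 1.
None of them divide g (all give nonzero remainder).
No irreducible factor of degree ≤ 3 exists, so g is irreducible over GF(2).

Yes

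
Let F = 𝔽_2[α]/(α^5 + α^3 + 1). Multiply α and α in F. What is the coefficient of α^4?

Multiply in 𝔽_2[α]: (α)·(α) = α^2.
Reduced: α^2.

0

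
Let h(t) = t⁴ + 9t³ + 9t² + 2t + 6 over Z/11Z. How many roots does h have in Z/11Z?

2

Evaluate at each of the 11 elements of Z/11Z:
h(0) = 6; h(1) = 5; h(2) = 2; h(3) = 10; h(4) = 0 → root; h(5) = 0 → root; h(6) = 7; h(7) = 9; h(8) = 7; h(9) = 4; h(10) = 5.
Roots: {4, 5}.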